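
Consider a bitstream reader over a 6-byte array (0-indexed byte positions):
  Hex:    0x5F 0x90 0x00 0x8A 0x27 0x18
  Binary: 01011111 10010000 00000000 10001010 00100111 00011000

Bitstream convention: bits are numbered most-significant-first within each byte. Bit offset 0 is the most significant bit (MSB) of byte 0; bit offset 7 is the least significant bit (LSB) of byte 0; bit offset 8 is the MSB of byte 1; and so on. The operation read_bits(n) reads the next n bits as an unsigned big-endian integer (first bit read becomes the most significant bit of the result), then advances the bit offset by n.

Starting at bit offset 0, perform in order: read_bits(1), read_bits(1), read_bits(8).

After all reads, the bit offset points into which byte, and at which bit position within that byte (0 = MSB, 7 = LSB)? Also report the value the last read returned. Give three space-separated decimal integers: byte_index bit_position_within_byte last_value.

Read 1: bits[0:1] width=1 -> value=0 (bin 0); offset now 1 = byte 0 bit 1; 47 bits remain
Read 2: bits[1:2] width=1 -> value=1 (bin 1); offset now 2 = byte 0 bit 2; 46 bits remain
Read 3: bits[2:10] width=8 -> value=126 (bin 01111110); offset now 10 = byte 1 bit 2; 38 bits remain

Answer: 1 2 126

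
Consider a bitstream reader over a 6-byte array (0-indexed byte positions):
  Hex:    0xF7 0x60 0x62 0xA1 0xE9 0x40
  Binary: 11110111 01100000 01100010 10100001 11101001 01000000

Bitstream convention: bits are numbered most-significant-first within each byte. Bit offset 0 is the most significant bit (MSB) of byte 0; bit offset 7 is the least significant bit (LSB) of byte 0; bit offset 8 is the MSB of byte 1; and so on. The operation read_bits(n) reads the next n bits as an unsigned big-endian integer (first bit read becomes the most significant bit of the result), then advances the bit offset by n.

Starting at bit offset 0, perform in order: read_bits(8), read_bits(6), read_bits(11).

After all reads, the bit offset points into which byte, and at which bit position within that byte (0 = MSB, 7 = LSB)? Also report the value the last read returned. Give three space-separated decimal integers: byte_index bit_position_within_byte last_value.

Answer: 3 1 197

Derivation:
Read 1: bits[0:8] width=8 -> value=247 (bin 11110111); offset now 8 = byte 1 bit 0; 40 bits remain
Read 2: bits[8:14] width=6 -> value=24 (bin 011000); offset now 14 = byte 1 bit 6; 34 bits remain
Read 3: bits[14:25] width=11 -> value=197 (bin 00011000101); offset now 25 = byte 3 bit 1; 23 bits remain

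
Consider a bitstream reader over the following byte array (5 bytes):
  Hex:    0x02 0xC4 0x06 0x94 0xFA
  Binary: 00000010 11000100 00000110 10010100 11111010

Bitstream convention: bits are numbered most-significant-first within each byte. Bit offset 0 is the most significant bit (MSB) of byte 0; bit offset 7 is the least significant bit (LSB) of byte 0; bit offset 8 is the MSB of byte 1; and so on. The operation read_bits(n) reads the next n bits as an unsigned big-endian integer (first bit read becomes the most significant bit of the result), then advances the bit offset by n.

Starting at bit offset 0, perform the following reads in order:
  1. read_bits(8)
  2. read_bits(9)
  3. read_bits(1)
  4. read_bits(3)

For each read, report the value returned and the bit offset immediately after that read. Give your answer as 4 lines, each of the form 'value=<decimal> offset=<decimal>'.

Read 1: bits[0:8] width=8 -> value=2 (bin 00000010); offset now 8 = byte 1 bit 0; 32 bits remain
Read 2: bits[8:17] width=9 -> value=392 (bin 110001000); offset now 17 = byte 2 bit 1; 23 bits remain
Read 3: bits[17:18] width=1 -> value=0 (bin 0); offset now 18 = byte 2 bit 2; 22 bits remain
Read 4: bits[18:21] width=3 -> value=0 (bin 000); offset now 21 = byte 2 bit 5; 19 bits remain

Answer: value=2 offset=8
value=392 offset=17
value=0 offset=18
value=0 offset=21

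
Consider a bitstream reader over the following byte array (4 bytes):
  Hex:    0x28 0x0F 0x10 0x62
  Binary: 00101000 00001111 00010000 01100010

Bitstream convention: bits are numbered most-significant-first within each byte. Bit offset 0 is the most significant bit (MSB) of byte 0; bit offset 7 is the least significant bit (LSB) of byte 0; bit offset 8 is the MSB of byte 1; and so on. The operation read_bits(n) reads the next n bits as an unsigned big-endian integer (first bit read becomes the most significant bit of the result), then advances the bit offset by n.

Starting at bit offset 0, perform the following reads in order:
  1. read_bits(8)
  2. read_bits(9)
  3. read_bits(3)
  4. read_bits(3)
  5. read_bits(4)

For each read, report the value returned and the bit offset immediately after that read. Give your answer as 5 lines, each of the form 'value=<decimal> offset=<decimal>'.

Answer: value=40 offset=8
value=30 offset=17
value=1 offset=20
value=0 offset=23
value=3 offset=27

Derivation:
Read 1: bits[0:8] width=8 -> value=40 (bin 00101000); offset now 8 = byte 1 bit 0; 24 bits remain
Read 2: bits[8:17] width=9 -> value=30 (bin 000011110); offset now 17 = byte 2 bit 1; 15 bits remain
Read 3: bits[17:20] width=3 -> value=1 (bin 001); offset now 20 = byte 2 bit 4; 12 bits remain
Read 4: bits[20:23] width=3 -> value=0 (bin 000); offset now 23 = byte 2 bit 7; 9 bits remain
Read 5: bits[23:27] width=4 -> value=3 (bin 0011); offset now 27 = byte 3 bit 3; 5 bits remain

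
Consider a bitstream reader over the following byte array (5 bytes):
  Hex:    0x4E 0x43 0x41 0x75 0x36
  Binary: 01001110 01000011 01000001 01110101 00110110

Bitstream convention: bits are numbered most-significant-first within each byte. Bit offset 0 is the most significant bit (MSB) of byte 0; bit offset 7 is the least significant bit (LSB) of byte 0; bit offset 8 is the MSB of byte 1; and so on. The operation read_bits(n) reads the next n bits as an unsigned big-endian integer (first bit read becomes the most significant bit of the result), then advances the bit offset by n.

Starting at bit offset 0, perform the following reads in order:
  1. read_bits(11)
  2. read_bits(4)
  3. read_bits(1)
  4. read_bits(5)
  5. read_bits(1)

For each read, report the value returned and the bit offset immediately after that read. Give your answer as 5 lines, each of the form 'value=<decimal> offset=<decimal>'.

Read 1: bits[0:11] width=11 -> value=626 (bin 01001110010); offset now 11 = byte 1 bit 3; 29 bits remain
Read 2: bits[11:15] width=4 -> value=1 (bin 0001); offset now 15 = byte 1 bit 7; 25 bits remain
Read 3: bits[15:16] width=1 -> value=1 (bin 1); offset now 16 = byte 2 bit 0; 24 bits remain
Read 4: bits[16:21] width=5 -> value=8 (bin 01000); offset now 21 = byte 2 bit 5; 19 bits remain
Read 5: bits[21:22] width=1 -> value=0 (bin 0); offset now 22 = byte 2 bit 6; 18 bits remain

Answer: value=626 offset=11
value=1 offset=15
value=1 offset=16
value=8 offset=21
value=0 offset=22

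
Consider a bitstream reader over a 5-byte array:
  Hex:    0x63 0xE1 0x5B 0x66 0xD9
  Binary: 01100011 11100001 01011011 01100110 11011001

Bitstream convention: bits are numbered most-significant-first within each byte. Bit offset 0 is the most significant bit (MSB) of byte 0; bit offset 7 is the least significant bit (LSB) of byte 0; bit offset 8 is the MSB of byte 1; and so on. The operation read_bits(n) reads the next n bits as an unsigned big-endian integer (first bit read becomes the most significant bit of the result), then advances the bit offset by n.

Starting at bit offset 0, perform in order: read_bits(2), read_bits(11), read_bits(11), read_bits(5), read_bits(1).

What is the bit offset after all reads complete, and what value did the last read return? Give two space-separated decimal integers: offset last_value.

Answer: 30 1

Derivation:
Read 1: bits[0:2] width=2 -> value=1 (bin 01); offset now 2 = byte 0 bit 2; 38 bits remain
Read 2: bits[2:13] width=11 -> value=1148 (bin 10001111100); offset now 13 = byte 1 bit 5; 27 bits remain
Read 3: bits[13:24] width=11 -> value=347 (bin 00101011011); offset now 24 = byte 3 bit 0; 16 bits remain
Read 4: bits[24:29] width=5 -> value=12 (bin 01100); offset now 29 = byte 3 bit 5; 11 bits remain
Read 5: bits[29:30] width=1 -> value=1 (bin 1); offset now 30 = byte 3 bit 6; 10 bits remain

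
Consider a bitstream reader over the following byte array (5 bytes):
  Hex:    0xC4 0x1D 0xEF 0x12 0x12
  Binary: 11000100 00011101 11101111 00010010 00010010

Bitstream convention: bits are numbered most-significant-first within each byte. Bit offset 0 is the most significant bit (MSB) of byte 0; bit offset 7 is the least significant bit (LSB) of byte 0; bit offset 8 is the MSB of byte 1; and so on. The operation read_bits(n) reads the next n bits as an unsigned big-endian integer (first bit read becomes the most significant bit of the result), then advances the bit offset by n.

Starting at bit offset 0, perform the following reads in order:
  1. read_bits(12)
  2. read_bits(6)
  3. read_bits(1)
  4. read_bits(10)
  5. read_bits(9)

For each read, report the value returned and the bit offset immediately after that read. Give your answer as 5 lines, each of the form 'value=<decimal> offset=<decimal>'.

Answer: value=3137 offset=12
value=55 offset=18
value=1 offset=19
value=482 offset=29
value=132 offset=38

Derivation:
Read 1: bits[0:12] width=12 -> value=3137 (bin 110001000001); offset now 12 = byte 1 bit 4; 28 bits remain
Read 2: bits[12:18] width=6 -> value=55 (bin 110111); offset now 18 = byte 2 bit 2; 22 bits remain
Read 3: bits[18:19] width=1 -> value=1 (bin 1); offset now 19 = byte 2 bit 3; 21 bits remain
Read 4: bits[19:29] width=10 -> value=482 (bin 0111100010); offset now 29 = byte 3 bit 5; 11 bits remain
Read 5: bits[29:38] width=9 -> value=132 (bin 010000100); offset now 38 = byte 4 bit 6; 2 bits remain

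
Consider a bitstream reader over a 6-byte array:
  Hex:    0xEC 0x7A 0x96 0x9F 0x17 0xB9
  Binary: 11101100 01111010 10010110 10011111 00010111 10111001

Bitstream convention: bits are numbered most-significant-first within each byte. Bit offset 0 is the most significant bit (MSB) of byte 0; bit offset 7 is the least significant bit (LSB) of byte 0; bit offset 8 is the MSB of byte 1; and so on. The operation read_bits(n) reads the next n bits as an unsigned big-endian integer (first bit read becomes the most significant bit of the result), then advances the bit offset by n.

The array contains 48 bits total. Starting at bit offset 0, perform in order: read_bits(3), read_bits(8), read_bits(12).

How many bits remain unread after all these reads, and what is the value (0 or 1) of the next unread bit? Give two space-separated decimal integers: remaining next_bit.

Answer: 25 0

Derivation:
Read 1: bits[0:3] width=3 -> value=7 (bin 111); offset now 3 = byte 0 bit 3; 45 bits remain
Read 2: bits[3:11] width=8 -> value=99 (bin 01100011); offset now 11 = byte 1 bit 3; 37 bits remain
Read 3: bits[11:23] width=12 -> value=3403 (bin 110101001011); offset now 23 = byte 2 bit 7; 25 bits remain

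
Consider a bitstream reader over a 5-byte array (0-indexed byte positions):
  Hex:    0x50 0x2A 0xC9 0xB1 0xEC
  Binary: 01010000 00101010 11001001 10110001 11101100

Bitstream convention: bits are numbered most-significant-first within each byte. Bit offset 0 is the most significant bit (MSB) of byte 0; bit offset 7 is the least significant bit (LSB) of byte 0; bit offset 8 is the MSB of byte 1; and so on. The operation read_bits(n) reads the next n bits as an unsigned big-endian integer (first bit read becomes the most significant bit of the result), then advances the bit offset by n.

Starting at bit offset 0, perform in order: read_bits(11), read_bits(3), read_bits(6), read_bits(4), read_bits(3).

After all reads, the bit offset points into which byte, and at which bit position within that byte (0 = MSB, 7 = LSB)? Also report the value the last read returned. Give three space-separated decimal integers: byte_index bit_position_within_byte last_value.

Read 1: bits[0:11] width=11 -> value=641 (bin 01010000001); offset now 11 = byte 1 bit 3; 29 bits remain
Read 2: bits[11:14] width=3 -> value=2 (bin 010); offset now 14 = byte 1 bit 6; 26 bits remain
Read 3: bits[14:20] width=6 -> value=44 (bin 101100); offset now 20 = byte 2 bit 4; 20 bits remain
Read 4: bits[20:24] width=4 -> value=9 (bin 1001); offset now 24 = byte 3 bit 0; 16 bits remain
Read 5: bits[24:27] width=3 -> value=5 (bin 101); offset now 27 = byte 3 bit 3; 13 bits remain

Answer: 3 3 5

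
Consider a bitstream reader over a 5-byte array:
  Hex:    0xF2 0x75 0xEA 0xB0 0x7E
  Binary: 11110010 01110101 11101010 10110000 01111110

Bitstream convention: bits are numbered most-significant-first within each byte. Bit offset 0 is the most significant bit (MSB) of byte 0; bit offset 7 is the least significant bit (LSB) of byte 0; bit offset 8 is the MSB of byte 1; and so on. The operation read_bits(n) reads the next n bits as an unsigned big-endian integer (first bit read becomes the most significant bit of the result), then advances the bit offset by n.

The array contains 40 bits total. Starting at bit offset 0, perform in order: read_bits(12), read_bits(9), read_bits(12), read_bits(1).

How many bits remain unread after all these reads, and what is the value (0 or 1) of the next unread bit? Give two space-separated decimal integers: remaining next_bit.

Read 1: bits[0:12] width=12 -> value=3879 (bin 111100100111); offset now 12 = byte 1 bit 4; 28 bits remain
Read 2: bits[12:21] width=9 -> value=189 (bin 010111101); offset now 21 = byte 2 bit 5; 19 bits remain
Read 3: bits[21:33] width=12 -> value=1376 (bin 010101100000); offset now 33 = byte 4 bit 1; 7 bits remain
Read 4: bits[33:34] width=1 -> value=1 (bin 1); offset now 34 = byte 4 bit 2; 6 bits remain

Answer: 6 1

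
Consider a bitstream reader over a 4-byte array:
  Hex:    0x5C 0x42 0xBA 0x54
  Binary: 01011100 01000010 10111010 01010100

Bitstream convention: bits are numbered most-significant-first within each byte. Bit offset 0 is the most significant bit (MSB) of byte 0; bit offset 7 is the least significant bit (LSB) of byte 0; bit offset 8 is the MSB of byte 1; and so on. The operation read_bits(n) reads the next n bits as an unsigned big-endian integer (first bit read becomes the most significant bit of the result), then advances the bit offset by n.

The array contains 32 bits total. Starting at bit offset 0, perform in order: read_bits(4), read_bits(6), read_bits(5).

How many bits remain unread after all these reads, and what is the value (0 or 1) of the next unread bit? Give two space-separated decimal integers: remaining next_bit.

Answer: 17 0

Derivation:
Read 1: bits[0:4] width=4 -> value=5 (bin 0101); offset now 4 = byte 0 bit 4; 28 bits remain
Read 2: bits[4:10] width=6 -> value=49 (bin 110001); offset now 10 = byte 1 bit 2; 22 bits remain
Read 3: bits[10:15] width=5 -> value=1 (bin 00001); offset now 15 = byte 1 bit 7; 17 bits remain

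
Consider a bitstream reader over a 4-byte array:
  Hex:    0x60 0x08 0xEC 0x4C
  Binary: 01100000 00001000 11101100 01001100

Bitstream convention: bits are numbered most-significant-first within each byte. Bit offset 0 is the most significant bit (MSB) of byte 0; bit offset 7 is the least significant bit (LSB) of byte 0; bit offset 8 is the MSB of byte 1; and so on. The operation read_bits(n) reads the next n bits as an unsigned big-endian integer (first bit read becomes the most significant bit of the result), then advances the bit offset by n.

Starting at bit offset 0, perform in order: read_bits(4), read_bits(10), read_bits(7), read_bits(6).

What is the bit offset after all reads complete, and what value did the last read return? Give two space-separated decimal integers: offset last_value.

Read 1: bits[0:4] width=4 -> value=6 (bin 0110); offset now 4 = byte 0 bit 4; 28 bits remain
Read 2: bits[4:14] width=10 -> value=2 (bin 0000000010); offset now 14 = byte 1 bit 6; 18 bits remain
Read 3: bits[14:21] width=7 -> value=29 (bin 0011101); offset now 21 = byte 2 bit 5; 11 bits remain
Read 4: bits[21:27] width=6 -> value=34 (bin 100010); offset now 27 = byte 3 bit 3; 5 bits remain

Answer: 27 34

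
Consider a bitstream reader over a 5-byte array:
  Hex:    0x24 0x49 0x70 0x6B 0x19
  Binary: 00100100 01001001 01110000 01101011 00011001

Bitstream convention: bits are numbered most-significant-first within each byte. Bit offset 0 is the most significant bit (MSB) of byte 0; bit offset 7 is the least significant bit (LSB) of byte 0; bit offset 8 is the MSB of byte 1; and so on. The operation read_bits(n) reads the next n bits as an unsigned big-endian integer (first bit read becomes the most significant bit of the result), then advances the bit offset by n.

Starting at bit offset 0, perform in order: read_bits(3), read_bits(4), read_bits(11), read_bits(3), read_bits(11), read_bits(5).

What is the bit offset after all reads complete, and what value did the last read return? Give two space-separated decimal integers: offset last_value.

Read 1: bits[0:3] width=3 -> value=1 (bin 001); offset now 3 = byte 0 bit 3; 37 bits remain
Read 2: bits[3:7] width=4 -> value=2 (bin 0010); offset now 7 = byte 0 bit 7; 33 bits remain
Read 3: bits[7:18] width=11 -> value=293 (bin 00100100101); offset now 18 = byte 2 bit 2; 22 bits remain
Read 4: bits[18:21] width=3 -> value=6 (bin 110); offset now 21 = byte 2 bit 5; 19 bits remain
Read 5: bits[21:32] width=11 -> value=107 (bin 00001101011); offset now 32 = byte 4 bit 0; 8 bits remain
Read 6: bits[32:37] width=5 -> value=3 (bin 00011); offset now 37 = byte 4 bit 5; 3 bits remain

Answer: 37 3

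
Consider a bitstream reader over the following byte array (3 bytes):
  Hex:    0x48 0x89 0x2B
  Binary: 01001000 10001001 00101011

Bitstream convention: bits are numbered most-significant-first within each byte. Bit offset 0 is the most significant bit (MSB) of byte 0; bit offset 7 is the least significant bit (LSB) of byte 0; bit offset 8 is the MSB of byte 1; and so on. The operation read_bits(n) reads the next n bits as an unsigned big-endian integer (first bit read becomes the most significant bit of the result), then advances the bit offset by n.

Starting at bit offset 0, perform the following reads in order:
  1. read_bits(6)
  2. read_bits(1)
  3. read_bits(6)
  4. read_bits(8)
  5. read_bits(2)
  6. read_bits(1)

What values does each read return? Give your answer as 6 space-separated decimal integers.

Answer: 18 0 17 37 1 1

Derivation:
Read 1: bits[0:6] width=6 -> value=18 (bin 010010); offset now 6 = byte 0 bit 6; 18 bits remain
Read 2: bits[6:7] width=1 -> value=0 (bin 0); offset now 7 = byte 0 bit 7; 17 bits remain
Read 3: bits[7:13] width=6 -> value=17 (bin 010001); offset now 13 = byte 1 bit 5; 11 bits remain
Read 4: bits[13:21] width=8 -> value=37 (bin 00100101); offset now 21 = byte 2 bit 5; 3 bits remain
Read 5: bits[21:23] width=2 -> value=1 (bin 01); offset now 23 = byte 2 bit 7; 1 bits remain
Read 6: bits[23:24] width=1 -> value=1 (bin 1); offset now 24 = byte 3 bit 0; 0 bits remain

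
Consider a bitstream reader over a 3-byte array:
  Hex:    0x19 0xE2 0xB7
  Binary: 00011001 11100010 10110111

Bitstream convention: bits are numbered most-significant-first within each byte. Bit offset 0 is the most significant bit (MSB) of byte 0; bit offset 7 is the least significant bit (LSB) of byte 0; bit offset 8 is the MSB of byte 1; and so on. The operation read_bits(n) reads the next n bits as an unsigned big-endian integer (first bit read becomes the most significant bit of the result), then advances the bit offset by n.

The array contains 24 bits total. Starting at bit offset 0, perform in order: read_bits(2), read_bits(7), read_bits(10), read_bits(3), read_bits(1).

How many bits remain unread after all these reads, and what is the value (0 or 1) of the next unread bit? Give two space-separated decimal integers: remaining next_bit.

Read 1: bits[0:2] width=2 -> value=0 (bin 00); offset now 2 = byte 0 bit 2; 22 bits remain
Read 2: bits[2:9] width=7 -> value=51 (bin 0110011); offset now 9 = byte 1 bit 1; 15 bits remain
Read 3: bits[9:19] width=10 -> value=789 (bin 1100010101); offset now 19 = byte 2 bit 3; 5 bits remain
Read 4: bits[19:22] width=3 -> value=5 (bin 101); offset now 22 = byte 2 bit 6; 2 bits remain
Read 5: bits[22:23] width=1 -> value=1 (bin 1); offset now 23 = byte 2 bit 7; 1 bits remain

Answer: 1 1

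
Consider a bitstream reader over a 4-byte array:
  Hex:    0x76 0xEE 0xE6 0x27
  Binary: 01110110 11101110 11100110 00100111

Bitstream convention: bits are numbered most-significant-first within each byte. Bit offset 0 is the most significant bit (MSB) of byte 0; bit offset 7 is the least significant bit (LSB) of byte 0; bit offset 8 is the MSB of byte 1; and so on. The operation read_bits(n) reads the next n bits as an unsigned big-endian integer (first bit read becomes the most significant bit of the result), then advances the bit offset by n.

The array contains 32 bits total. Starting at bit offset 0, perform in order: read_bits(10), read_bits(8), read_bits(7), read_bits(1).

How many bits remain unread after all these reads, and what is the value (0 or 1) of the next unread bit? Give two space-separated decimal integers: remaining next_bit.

Read 1: bits[0:10] width=10 -> value=475 (bin 0111011011); offset now 10 = byte 1 bit 2; 22 bits remain
Read 2: bits[10:18] width=8 -> value=187 (bin 10111011); offset now 18 = byte 2 bit 2; 14 bits remain
Read 3: bits[18:25] width=7 -> value=76 (bin 1001100); offset now 25 = byte 3 bit 1; 7 bits remain
Read 4: bits[25:26] width=1 -> value=0 (bin 0); offset now 26 = byte 3 bit 2; 6 bits remain

Answer: 6 1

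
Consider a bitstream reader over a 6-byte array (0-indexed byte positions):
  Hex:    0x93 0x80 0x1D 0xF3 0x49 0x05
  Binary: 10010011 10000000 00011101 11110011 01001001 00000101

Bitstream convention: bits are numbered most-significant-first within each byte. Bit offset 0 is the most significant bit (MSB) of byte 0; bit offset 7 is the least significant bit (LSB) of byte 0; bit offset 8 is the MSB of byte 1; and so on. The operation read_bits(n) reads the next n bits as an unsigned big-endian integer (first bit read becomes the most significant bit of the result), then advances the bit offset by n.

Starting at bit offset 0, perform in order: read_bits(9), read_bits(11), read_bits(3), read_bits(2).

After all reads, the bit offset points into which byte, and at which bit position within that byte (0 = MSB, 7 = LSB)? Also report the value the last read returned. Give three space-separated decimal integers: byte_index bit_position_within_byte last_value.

Answer: 3 1 3

Derivation:
Read 1: bits[0:9] width=9 -> value=295 (bin 100100111); offset now 9 = byte 1 bit 1; 39 bits remain
Read 2: bits[9:20] width=11 -> value=1 (bin 00000000001); offset now 20 = byte 2 bit 4; 28 bits remain
Read 3: bits[20:23] width=3 -> value=6 (bin 110); offset now 23 = byte 2 bit 7; 25 bits remain
Read 4: bits[23:25] width=2 -> value=3 (bin 11); offset now 25 = byte 3 bit 1; 23 bits remain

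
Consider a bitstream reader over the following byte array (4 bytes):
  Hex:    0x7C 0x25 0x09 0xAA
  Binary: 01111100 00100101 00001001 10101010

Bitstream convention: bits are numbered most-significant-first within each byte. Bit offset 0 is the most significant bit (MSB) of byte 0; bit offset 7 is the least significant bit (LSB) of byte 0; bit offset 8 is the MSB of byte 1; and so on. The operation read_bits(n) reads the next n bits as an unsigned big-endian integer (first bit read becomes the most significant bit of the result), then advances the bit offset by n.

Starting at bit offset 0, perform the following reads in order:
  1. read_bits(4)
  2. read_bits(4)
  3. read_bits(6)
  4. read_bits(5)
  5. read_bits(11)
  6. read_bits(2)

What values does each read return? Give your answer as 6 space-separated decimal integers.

Read 1: bits[0:4] width=4 -> value=7 (bin 0111); offset now 4 = byte 0 bit 4; 28 bits remain
Read 2: bits[4:8] width=4 -> value=12 (bin 1100); offset now 8 = byte 1 bit 0; 24 bits remain
Read 3: bits[8:14] width=6 -> value=9 (bin 001001); offset now 14 = byte 1 bit 6; 18 bits remain
Read 4: bits[14:19] width=5 -> value=8 (bin 01000); offset now 19 = byte 2 bit 3; 13 bits remain
Read 5: bits[19:30] width=11 -> value=618 (bin 01001101010); offset now 30 = byte 3 bit 6; 2 bits remain
Read 6: bits[30:32] width=2 -> value=2 (bin 10); offset now 32 = byte 4 bit 0; 0 bits remain

Answer: 7 12 9 8 618 2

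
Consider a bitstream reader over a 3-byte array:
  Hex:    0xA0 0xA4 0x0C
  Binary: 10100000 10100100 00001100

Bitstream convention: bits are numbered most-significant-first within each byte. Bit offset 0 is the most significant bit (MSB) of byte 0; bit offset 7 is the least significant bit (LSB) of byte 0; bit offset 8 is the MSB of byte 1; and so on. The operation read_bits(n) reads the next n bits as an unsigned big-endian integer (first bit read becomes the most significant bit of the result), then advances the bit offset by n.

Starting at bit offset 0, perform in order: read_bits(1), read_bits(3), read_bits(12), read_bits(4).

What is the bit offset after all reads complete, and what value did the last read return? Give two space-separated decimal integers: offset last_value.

Read 1: bits[0:1] width=1 -> value=1 (bin 1); offset now 1 = byte 0 bit 1; 23 bits remain
Read 2: bits[1:4] width=3 -> value=2 (bin 010); offset now 4 = byte 0 bit 4; 20 bits remain
Read 3: bits[4:16] width=12 -> value=164 (bin 000010100100); offset now 16 = byte 2 bit 0; 8 bits remain
Read 4: bits[16:20] width=4 -> value=0 (bin 0000); offset now 20 = byte 2 bit 4; 4 bits remain

Answer: 20 0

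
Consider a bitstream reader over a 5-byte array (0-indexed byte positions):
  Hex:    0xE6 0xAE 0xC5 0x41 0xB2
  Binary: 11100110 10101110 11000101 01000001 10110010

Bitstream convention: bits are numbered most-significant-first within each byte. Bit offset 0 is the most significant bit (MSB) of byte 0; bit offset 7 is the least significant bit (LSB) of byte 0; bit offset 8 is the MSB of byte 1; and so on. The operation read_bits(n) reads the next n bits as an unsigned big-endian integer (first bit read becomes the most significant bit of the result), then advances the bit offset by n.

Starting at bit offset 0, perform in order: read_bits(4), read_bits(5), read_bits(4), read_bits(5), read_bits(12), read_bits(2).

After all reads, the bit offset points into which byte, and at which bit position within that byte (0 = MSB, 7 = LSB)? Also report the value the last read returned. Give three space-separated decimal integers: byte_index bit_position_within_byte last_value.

Answer: 4 0 1

Derivation:
Read 1: bits[0:4] width=4 -> value=14 (bin 1110); offset now 4 = byte 0 bit 4; 36 bits remain
Read 2: bits[4:9] width=5 -> value=13 (bin 01101); offset now 9 = byte 1 bit 1; 31 bits remain
Read 3: bits[9:13] width=4 -> value=5 (bin 0101); offset now 13 = byte 1 bit 5; 27 bits remain
Read 4: bits[13:18] width=5 -> value=27 (bin 11011); offset now 18 = byte 2 bit 2; 22 bits remain
Read 5: bits[18:30] width=12 -> value=336 (bin 000101010000); offset now 30 = byte 3 bit 6; 10 bits remain
Read 6: bits[30:32] width=2 -> value=1 (bin 01); offset now 32 = byte 4 bit 0; 8 bits remain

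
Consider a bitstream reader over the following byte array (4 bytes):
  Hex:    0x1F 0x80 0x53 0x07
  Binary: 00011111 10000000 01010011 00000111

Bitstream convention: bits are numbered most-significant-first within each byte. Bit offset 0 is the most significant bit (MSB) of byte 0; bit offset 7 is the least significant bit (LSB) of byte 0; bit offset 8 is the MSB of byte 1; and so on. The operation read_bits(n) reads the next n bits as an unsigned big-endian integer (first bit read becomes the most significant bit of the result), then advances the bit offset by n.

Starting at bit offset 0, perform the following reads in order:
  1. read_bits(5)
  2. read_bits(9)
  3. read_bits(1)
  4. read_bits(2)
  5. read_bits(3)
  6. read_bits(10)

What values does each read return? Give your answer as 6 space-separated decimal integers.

Read 1: bits[0:5] width=5 -> value=3 (bin 00011); offset now 5 = byte 0 bit 5; 27 bits remain
Read 2: bits[5:14] width=9 -> value=480 (bin 111100000); offset now 14 = byte 1 bit 6; 18 bits remain
Read 3: bits[14:15] width=1 -> value=0 (bin 0); offset now 15 = byte 1 bit 7; 17 bits remain
Read 4: bits[15:17] width=2 -> value=0 (bin 00); offset now 17 = byte 2 bit 1; 15 bits remain
Read 5: bits[17:20] width=3 -> value=5 (bin 101); offset now 20 = byte 2 bit 4; 12 bits remain
Read 6: bits[20:30] width=10 -> value=193 (bin 0011000001); offset now 30 = byte 3 bit 6; 2 bits remain

Answer: 3 480 0 0 5 193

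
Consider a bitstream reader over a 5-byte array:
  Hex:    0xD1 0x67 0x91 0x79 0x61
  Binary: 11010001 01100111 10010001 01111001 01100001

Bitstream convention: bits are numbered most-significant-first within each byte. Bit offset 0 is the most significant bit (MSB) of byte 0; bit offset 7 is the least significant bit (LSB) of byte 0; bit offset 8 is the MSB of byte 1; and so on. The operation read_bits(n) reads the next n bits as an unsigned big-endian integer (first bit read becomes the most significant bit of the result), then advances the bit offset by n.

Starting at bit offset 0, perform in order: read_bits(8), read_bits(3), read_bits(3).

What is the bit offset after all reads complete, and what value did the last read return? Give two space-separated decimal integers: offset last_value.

Answer: 14 1

Derivation:
Read 1: bits[0:8] width=8 -> value=209 (bin 11010001); offset now 8 = byte 1 bit 0; 32 bits remain
Read 2: bits[8:11] width=3 -> value=3 (bin 011); offset now 11 = byte 1 bit 3; 29 bits remain
Read 3: bits[11:14] width=3 -> value=1 (bin 001); offset now 14 = byte 1 bit 6; 26 bits remain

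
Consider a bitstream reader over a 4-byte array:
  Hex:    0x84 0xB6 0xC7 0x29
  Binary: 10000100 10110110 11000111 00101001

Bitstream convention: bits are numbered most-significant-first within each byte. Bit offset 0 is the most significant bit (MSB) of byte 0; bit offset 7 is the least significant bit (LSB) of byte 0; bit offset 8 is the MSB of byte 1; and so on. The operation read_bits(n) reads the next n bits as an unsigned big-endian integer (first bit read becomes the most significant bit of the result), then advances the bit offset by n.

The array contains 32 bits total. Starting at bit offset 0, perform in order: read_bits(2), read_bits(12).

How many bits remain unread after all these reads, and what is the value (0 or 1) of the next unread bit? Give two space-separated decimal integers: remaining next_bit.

Read 1: bits[0:2] width=2 -> value=2 (bin 10); offset now 2 = byte 0 bit 2; 30 bits remain
Read 2: bits[2:14] width=12 -> value=301 (bin 000100101101); offset now 14 = byte 1 bit 6; 18 bits remain

Answer: 18 1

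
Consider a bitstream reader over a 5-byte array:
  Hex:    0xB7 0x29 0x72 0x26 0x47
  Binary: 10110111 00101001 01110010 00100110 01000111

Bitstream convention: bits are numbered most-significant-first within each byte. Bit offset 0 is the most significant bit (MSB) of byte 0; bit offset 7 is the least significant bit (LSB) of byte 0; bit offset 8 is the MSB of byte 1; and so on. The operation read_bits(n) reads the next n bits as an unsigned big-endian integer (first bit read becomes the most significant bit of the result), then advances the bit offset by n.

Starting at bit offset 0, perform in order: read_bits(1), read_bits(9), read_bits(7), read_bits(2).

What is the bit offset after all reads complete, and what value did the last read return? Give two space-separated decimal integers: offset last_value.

Read 1: bits[0:1] width=1 -> value=1 (bin 1); offset now 1 = byte 0 bit 1; 39 bits remain
Read 2: bits[1:10] width=9 -> value=220 (bin 011011100); offset now 10 = byte 1 bit 2; 30 bits remain
Read 3: bits[10:17] width=7 -> value=82 (bin 1010010); offset now 17 = byte 2 bit 1; 23 bits remain
Read 4: bits[17:19] width=2 -> value=3 (bin 11); offset now 19 = byte 2 bit 3; 21 bits remain

Answer: 19 3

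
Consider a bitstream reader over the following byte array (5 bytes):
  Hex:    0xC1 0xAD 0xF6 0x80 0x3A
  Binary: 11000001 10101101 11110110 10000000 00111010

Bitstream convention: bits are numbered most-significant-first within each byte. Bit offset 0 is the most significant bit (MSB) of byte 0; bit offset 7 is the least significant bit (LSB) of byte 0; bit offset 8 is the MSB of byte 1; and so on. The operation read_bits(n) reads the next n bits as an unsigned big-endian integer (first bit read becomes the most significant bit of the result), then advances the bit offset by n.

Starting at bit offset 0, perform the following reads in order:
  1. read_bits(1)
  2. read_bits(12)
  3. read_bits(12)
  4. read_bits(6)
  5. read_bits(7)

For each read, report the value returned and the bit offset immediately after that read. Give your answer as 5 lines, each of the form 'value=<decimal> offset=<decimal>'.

Answer: value=1 offset=1
value=2101 offset=13
value=3053 offset=25
value=0 offset=31
value=14 offset=38

Derivation:
Read 1: bits[0:1] width=1 -> value=1 (bin 1); offset now 1 = byte 0 bit 1; 39 bits remain
Read 2: bits[1:13] width=12 -> value=2101 (bin 100000110101); offset now 13 = byte 1 bit 5; 27 bits remain
Read 3: bits[13:25] width=12 -> value=3053 (bin 101111101101); offset now 25 = byte 3 bit 1; 15 bits remain
Read 4: bits[25:31] width=6 -> value=0 (bin 000000); offset now 31 = byte 3 bit 7; 9 bits remain
Read 5: bits[31:38] width=7 -> value=14 (bin 0001110); offset now 38 = byte 4 bit 6; 2 bits remain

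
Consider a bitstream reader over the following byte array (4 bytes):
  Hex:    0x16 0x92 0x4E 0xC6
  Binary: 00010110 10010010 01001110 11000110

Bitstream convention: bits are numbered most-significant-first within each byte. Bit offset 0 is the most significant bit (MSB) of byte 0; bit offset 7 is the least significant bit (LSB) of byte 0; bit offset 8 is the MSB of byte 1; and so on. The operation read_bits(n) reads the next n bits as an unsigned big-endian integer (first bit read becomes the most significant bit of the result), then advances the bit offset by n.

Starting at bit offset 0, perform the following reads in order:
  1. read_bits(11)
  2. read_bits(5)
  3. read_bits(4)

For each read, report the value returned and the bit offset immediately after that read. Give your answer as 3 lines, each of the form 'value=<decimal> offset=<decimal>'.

Answer: value=180 offset=11
value=18 offset=16
value=4 offset=20

Derivation:
Read 1: bits[0:11] width=11 -> value=180 (bin 00010110100); offset now 11 = byte 1 bit 3; 21 bits remain
Read 2: bits[11:16] width=5 -> value=18 (bin 10010); offset now 16 = byte 2 bit 0; 16 bits remain
Read 3: bits[16:20] width=4 -> value=4 (bin 0100); offset now 20 = byte 2 bit 4; 12 bits remain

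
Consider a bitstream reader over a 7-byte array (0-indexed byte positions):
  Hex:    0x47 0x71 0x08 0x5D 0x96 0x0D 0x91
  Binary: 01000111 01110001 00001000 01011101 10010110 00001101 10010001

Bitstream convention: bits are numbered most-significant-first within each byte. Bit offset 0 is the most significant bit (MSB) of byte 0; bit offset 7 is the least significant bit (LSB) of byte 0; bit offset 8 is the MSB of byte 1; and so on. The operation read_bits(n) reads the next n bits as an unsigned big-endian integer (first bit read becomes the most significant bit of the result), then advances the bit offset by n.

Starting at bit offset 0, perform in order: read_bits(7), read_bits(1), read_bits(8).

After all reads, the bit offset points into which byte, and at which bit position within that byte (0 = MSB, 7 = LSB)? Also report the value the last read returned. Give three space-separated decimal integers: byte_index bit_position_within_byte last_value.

Answer: 2 0 113

Derivation:
Read 1: bits[0:7] width=7 -> value=35 (bin 0100011); offset now 7 = byte 0 bit 7; 49 bits remain
Read 2: bits[7:8] width=1 -> value=1 (bin 1); offset now 8 = byte 1 bit 0; 48 bits remain
Read 3: bits[8:16] width=8 -> value=113 (bin 01110001); offset now 16 = byte 2 bit 0; 40 bits remain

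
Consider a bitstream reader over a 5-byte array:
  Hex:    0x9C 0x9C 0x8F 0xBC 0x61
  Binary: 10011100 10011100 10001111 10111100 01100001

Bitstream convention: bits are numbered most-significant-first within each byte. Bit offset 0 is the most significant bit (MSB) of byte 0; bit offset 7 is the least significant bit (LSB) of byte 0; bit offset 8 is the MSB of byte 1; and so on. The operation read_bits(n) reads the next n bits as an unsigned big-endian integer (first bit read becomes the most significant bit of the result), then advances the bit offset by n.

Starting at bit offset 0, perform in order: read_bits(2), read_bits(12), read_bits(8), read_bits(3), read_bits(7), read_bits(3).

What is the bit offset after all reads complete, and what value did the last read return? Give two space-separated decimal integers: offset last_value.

Answer: 35 3

Derivation:
Read 1: bits[0:2] width=2 -> value=2 (bin 10); offset now 2 = byte 0 bit 2; 38 bits remain
Read 2: bits[2:14] width=12 -> value=1831 (bin 011100100111); offset now 14 = byte 1 bit 6; 26 bits remain
Read 3: bits[14:22] width=8 -> value=35 (bin 00100011); offset now 22 = byte 2 bit 6; 18 bits remain
Read 4: bits[22:25] width=3 -> value=7 (bin 111); offset now 25 = byte 3 bit 1; 15 bits remain
Read 5: bits[25:32] width=7 -> value=60 (bin 0111100); offset now 32 = byte 4 bit 0; 8 bits remain
Read 6: bits[32:35] width=3 -> value=3 (bin 011); offset now 35 = byte 4 bit 3; 5 bits remain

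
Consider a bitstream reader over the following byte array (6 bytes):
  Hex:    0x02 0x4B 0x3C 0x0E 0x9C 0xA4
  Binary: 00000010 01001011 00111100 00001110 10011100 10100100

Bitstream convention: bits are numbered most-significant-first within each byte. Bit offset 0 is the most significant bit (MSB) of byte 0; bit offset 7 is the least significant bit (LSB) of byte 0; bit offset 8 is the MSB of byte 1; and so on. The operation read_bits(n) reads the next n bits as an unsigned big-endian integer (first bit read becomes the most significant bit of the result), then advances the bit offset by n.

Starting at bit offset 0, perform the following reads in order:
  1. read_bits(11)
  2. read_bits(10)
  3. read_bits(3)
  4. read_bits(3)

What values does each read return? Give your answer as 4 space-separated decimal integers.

Read 1: bits[0:11] width=11 -> value=18 (bin 00000010010); offset now 11 = byte 1 bit 3; 37 bits remain
Read 2: bits[11:21] width=10 -> value=359 (bin 0101100111); offset now 21 = byte 2 bit 5; 27 bits remain
Read 3: bits[21:24] width=3 -> value=4 (bin 100); offset now 24 = byte 3 bit 0; 24 bits remain
Read 4: bits[24:27] width=3 -> value=0 (bin 000); offset now 27 = byte 3 bit 3; 21 bits remain

Answer: 18 359 4 0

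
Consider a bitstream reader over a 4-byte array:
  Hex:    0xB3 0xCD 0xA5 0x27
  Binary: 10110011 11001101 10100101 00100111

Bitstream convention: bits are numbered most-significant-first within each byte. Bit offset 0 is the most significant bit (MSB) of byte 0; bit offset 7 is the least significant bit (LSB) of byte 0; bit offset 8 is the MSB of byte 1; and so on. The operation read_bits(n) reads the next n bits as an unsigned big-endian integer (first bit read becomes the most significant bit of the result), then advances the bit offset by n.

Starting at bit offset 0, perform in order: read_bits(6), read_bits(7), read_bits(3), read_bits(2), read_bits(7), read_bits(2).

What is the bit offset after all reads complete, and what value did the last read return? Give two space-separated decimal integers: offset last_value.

Read 1: bits[0:6] width=6 -> value=44 (bin 101100); offset now 6 = byte 0 bit 6; 26 bits remain
Read 2: bits[6:13] width=7 -> value=121 (bin 1111001); offset now 13 = byte 1 bit 5; 19 bits remain
Read 3: bits[13:16] width=3 -> value=5 (bin 101); offset now 16 = byte 2 bit 0; 16 bits remain
Read 4: bits[16:18] width=2 -> value=2 (bin 10); offset now 18 = byte 2 bit 2; 14 bits remain
Read 5: bits[18:25] width=7 -> value=74 (bin 1001010); offset now 25 = byte 3 bit 1; 7 bits remain
Read 6: bits[25:27] width=2 -> value=1 (bin 01); offset now 27 = byte 3 bit 3; 5 bits remain

Answer: 27 1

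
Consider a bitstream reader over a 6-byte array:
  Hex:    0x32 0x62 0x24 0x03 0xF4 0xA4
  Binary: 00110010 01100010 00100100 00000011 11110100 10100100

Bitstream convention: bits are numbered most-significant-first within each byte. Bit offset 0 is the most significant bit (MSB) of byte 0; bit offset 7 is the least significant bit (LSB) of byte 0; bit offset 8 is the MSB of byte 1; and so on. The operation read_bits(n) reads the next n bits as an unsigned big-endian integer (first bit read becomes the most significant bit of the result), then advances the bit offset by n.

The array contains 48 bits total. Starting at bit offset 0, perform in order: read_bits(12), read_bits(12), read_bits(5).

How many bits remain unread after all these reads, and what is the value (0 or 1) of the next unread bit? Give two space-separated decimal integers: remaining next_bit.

Answer: 19 0

Derivation:
Read 1: bits[0:12] width=12 -> value=806 (bin 001100100110); offset now 12 = byte 1 bit 4; 36 bits remain
Read 2: bits[12:24] width=12 -> value=548 (bin 001000100100); offset now 24 = byte 3 bit 0; 24 bits remain
Read 3: bits[24:29] width=5 -> value=0 (bin 00000); offset now 29 = byte 3 bit 5; 19 bits remain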